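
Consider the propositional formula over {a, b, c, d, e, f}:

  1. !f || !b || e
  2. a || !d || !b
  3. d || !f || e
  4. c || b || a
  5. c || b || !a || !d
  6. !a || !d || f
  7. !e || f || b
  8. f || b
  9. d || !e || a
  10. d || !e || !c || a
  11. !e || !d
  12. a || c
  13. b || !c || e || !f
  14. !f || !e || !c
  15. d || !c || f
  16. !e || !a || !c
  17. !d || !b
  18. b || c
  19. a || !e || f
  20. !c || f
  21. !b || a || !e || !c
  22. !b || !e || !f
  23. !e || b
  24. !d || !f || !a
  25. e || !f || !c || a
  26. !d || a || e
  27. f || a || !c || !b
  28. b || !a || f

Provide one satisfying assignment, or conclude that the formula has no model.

a=true; b=true; c=false; d=false; e=true; f=false

Suppose f = false.
Unit clause (b) forces b = true.
Unit clause (!d) forces d = false.
Unit clause (!c) forces c = false.
Unit clause (a) forces a = true.
No clause remains; e is free.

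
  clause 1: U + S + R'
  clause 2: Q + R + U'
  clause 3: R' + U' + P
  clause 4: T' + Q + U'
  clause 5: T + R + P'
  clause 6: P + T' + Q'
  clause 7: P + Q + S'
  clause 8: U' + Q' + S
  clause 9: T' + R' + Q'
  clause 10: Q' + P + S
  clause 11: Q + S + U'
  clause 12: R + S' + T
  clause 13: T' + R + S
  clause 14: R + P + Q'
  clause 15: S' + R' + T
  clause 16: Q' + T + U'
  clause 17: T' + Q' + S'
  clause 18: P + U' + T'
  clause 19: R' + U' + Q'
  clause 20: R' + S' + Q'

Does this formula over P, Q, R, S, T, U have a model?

Try U = 0.
Try S = 1.
Try P = 1.
Try T = 1.
The clause (Q') is unit, so Q = 0.
All clauses hold; R can take either value.
A satisfying assignment: P: 1; Q: 0; R: 0; S: 1; T: 1; U: 0.

Yes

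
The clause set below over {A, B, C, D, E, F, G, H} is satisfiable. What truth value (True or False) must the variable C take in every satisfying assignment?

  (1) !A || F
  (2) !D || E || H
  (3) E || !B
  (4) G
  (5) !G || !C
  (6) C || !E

Suppose C = true.
Unit clause (G) forces G = true.
That conflicts with the unit clause (!G).
So every satisfying assignment has C = False.

False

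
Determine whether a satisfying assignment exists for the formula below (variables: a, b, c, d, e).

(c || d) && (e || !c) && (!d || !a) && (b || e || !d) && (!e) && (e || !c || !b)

Unit clause (!e) forces e = false.
Unit clause (!c) forces c = false.
Unit clause (d) forces d = true.
Unit clause (!a) forces a = false.
Unit clause (b) forces b = true.
This assignment satisfies each clause.
A satisfying assignment: a: false, b: true, c: false, d: true, e: false.

Satisfiable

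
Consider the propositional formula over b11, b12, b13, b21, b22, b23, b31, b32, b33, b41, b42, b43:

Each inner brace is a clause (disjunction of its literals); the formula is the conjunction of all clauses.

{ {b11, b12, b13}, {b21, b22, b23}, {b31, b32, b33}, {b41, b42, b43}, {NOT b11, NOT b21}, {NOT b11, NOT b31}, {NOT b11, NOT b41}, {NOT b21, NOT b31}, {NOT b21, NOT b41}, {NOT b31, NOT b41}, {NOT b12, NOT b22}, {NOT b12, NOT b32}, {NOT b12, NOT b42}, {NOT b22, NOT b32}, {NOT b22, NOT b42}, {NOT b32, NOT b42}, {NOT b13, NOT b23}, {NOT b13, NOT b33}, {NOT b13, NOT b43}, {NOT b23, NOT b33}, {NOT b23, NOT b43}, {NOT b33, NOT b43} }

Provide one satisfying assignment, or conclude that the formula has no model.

UNSATISFIABLE

Branch on b11: set b11 = false.
Branch on b12: set b12 = true.
(NOT b22) alone gives b22 = false.
(NOT b32) alone gives b32 = false.
(NOT b42) alone gives b42 = false.
Branch on b21: set b21 = true.
(NOT b31) alone gives b31 = false.
(b33) alone gives b33 = true.
(NOT b41) alone gives b41 = false.
(b43) alone gives b43 = true.
But (NOT b43) is also a unit clause — contradiction.
Undo b21 and try b21 = false.
(b23) alone gives b23 = true.
(NOT b13) alone gives b13 = false.
(NOT b33) alone gives b33 = false.
(b31) alone gives b31 = true.
(NOT b41) alone gives b41 = false.
(b43) alone gives b43 = true.
But (NOT b43) is also a unit clause — contradiction.
Both values of b21 lead to a conflict.
Undo b12 and try b12 = false.
(b13) alone gives b13 = true.
(NOT b23) alone gives b23 = false.
(NOT b33) alone gives b33 = false.
(NOT b43) alone gives b43 = false.
Branch on b21: set b21 = true.
(NOT b31) alone gives b31 = false.
(b32) alone gives b32 = true.
(NOT b41) alone gives b41 = false.
(b42) alone gives b42 = true.
But (NOT b42) is also a unit clause — contradiction.
Undo b21 and try b21 = false.
(b22) alone gives b22 = true.
(NOT b32) alone gives b32 = false.
(b31) alone gives b31 = true.
(NOT b41) alone gives b41 = false.
(b42) alone gives b42 = true.
But (NOT b42) is also a unit clause — contradiction.
Both values of b21 lead to a conflict.
Both values of b12 lead to a conflict.
Undo b11 and try b11 = true.
(NOT b21) alone gives b21 = false.
(NOT b31) alone gives b31 = false.
(NOT b41) alone gives b41 = false.
Branch on b22: set b22 = true.
(NOT b12) alone gives b12 = false.
(NOT b32) alone gives b32 = false.
(b33) alone gives b33 = true.
(NOT b42) alone gives b42 = false.
(b43) alone gives b43 = true.
But (NOT b43) is also a unit clause — contradiction.
Undo b22 and try b22 = false.
(b23) alone gives b23 = true.
(NOT b13) alone gives b13 = false.
(NOT b33) alone gives b33 = false.
(b32) alone gives b32 = true.
(NOT b12) alone gives b12 = false.
(NOT b42) alone gives b42 = false.
(b43) alone gives b43 = true.
But (NOT b43) is also a unit clause — contradiction.
Both values of b22 lead to a conflict.
Both values of b11 lead to a conflict.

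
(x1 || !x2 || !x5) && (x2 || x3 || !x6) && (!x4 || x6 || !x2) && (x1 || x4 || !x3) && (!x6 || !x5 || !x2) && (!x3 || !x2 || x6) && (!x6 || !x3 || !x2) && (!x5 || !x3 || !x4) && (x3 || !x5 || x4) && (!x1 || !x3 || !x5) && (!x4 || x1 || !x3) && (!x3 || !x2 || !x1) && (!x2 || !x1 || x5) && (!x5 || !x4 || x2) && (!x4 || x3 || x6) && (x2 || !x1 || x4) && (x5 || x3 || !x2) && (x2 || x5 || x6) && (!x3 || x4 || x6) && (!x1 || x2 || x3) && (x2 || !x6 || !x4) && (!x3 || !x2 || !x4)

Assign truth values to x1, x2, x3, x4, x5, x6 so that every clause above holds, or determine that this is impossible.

UNSATISFIABLE

Case x1 = true:
Case x3 = false:
The clause (x2) is unit, so x2 = true.
The clause (x5) is unit, so x5 = true.
The clause (!x6) is unit, so x6 = false.
The clause (!x4) is unit, so x4 = false.
Now (x4) is unsatisfied and unit — conflict.
That branch fails; take x3 = true instead.
The clause (!x5) is unit, so x5 = false.
The clause (!x2) is unit, so x2 = false.
The clause (x4) is unit, so x4 = true.
The clause (x6) is unit, so x6 = true.
Now (!x6) is unsatisfied and unit — conflict.
Either choice for x3 ends in contradiction.
That branch fails; take x1 = false instead.
Case x2 = false:
Case x3 = true:
The clause (x4) is unit, so x4 = true.
Now (!x4) is unsatisfied and unit — conflict.
That branch fails; take x3 = false instead.
The clause (!x6) is unit, so x6 = false.
The clause (!x4) is unit, so x4 = false.
The clause (!x5) is unit, so x5 = false.
Now (x5) is unsatisfied and unit — conflict.
Either choice for x3 ends in contradiction.
That branch fails; take x2 = true instead.
The clause (!x5) is unit, so x5 = false.
The clause (x3) is unit, so x3 = true.
The clause (x4) is unit, so x4 = true.
Now (!x4) is unsatisfied and unit — conflict.
Either choice for x2 ends in contradiction.
Either choice for x1 ends in contradiction.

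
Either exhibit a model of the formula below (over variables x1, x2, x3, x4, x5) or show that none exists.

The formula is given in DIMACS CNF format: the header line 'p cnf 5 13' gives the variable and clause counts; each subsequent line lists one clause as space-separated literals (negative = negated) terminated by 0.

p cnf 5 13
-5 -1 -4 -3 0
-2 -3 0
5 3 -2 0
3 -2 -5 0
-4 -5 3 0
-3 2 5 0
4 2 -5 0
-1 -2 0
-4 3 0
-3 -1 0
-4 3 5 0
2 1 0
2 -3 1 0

Branch on x2: set x2 = False.
Unit clause (x1) forces x1 = True.
Unit clause (¬x3) forces x3 = False.
Unit clause (¬x4) forces x4 = False.
Unit clause (¬x5) forces x5 = False.
Every clause now holds.

x1 ↦ True; x2 ↦ False; x3 ↦ False; x4 ↦ False; x5 ↦ False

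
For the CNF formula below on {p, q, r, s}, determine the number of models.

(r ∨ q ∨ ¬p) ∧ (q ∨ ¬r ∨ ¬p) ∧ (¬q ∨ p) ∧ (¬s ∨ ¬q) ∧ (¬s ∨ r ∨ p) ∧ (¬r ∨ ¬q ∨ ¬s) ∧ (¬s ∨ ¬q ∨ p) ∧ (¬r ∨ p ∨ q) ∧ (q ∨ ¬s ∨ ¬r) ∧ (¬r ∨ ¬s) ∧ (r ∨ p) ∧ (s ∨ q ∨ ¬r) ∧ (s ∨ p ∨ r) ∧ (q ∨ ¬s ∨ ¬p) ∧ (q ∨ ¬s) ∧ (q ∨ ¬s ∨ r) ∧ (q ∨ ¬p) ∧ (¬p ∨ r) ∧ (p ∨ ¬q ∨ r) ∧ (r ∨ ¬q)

There are 2^4 = 16 truth assignments over (p, q, r, s).
Check each against the 20 clauses (columns in the order p, q, r, s):
  F F F F  ✗ fails (r ∨ p)
  F F F T  ✗ fails (¬s ∨ r ∨ p)
  F F T F  ✗ fails (¬r ∨ p ∨ q)
  F F T T  ✗ fails (¬r ∨ p ∨ q)
  F T F F  ✗ fails (¬q ∨ p)
  F T F T  ✗ fails (¬q ∨ p)
  F T T F  ✗ fails (¬q ∨ p)
  F T T T  ✗ fails (¬q ∨ p)
  T F F F  ✗ fails (r ∨ q ∨ ¬p)
  T F F T  ✗ fails (r ∨ q ∨ ¬p)
  T F T F  ✗ fails (q ∨ ¬r ∨ ¬p)
  T F T T  ✗ fails (q ∨ ¬r ∨ ¬p)
  T T F F  ✗ fails (¬p ∨ r)
  T T F T  ✗ fails (¬s ∨ ¬q)
  T T T F  ✓ satisfies all
  T T T T  ✗ fails (¬s ∨ ¬q)
1 of the 16 rows is a model.

1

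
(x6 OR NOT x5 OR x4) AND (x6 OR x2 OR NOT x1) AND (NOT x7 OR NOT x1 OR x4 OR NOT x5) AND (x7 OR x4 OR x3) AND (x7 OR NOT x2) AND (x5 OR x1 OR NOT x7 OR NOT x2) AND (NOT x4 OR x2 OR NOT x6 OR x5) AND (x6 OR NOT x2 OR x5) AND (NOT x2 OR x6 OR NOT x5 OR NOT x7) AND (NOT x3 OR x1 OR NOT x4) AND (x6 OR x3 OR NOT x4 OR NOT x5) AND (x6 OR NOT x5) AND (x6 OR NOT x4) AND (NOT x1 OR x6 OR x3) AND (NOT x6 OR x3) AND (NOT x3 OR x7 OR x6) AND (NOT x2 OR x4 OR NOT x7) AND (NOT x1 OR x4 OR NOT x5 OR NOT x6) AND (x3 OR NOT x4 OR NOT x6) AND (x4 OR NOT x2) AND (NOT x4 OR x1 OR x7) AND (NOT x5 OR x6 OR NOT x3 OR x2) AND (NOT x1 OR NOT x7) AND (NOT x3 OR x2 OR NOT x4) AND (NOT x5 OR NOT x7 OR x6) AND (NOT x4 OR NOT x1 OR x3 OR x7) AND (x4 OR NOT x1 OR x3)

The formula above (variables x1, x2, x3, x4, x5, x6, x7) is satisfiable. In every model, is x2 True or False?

Suppose x2 = true.
Unit clause (x7) forces x7 = true.
Unit clause (x4) forces x4 = true.
Unit clause (x6) forces x6 = true.
Unit clause (x3) forces x3 = true.
Unit clause (x1) forces x1 = true.
Now (NOT x1) is unsatisfied and unit — conflict.
So every satisfying assignment has x2 = False.

False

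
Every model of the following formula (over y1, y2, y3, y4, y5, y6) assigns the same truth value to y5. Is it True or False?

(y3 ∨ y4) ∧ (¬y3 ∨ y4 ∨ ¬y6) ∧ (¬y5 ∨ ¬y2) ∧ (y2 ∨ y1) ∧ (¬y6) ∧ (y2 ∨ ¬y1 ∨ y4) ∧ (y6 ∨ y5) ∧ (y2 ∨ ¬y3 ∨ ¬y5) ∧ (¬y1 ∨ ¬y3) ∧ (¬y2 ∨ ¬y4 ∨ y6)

Suppose y5 = False.
From the singleton clause (¬y6), y6 = False.
That conflicts with the unit clause (y6).
So every satisfying assignment has y5 = True.

True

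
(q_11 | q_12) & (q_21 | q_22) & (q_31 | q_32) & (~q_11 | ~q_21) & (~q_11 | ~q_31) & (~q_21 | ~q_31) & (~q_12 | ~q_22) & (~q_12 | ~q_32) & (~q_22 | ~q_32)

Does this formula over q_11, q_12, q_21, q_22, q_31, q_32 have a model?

Try q_11 = 1.
Unit clause (~q_21) forces q_21 = 0.
Unit clause (q_22) forces q_22 = 1.
Unit clause (~q_31) forces q_31 = 0.
Unit clause (q_32) forces q_32 = 1.
That conflicts with the unit clause (~q_32).
Backtrack on q_11: now try q_11 = 0.
Unit clause (q_12) forces q_12 = 1.
Unit clause (~q_22) forces q_22 = 0.
Unit clause (q_21) forces q_21 = 1.
Unit clause (~q_31) forces q_31 = 0.
Unit clause (q_32) forces q_32 = 1.
That conflicts with the unit clause (~q_32).
Both values of q_11 lead to a conflict.
No assignment satisfies every clause.

No, unsatisfiable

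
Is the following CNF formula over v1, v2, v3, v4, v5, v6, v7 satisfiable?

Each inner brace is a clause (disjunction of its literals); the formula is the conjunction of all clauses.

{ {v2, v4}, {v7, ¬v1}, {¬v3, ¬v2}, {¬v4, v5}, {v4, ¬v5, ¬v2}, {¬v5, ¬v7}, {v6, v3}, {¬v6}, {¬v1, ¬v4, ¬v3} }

Yes

Unit clause (¬v6) forces v6 = False.
Unit clause (v3) forces v3 = True.
Unit clause (¬v2) forces v2 = False.
Unit clause (v4) forces v4 = True.
Unit clause (v5) forces v5 = True.
Unit clause (¬v7) forces v7 = False.
Unit clause (¬v1) forces v1 = False.
Every clause now holds.
A satisfying assignment: v1 ↦ False; v2 ↦ False; v3 ↦ True; v4 ↦ True; v5 ↦ True; v6 ↦ False; v7 ↦ False.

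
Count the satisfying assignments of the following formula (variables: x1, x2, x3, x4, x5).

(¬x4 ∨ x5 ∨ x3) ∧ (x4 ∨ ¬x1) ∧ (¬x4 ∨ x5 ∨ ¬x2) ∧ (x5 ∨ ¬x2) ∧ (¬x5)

4

There are 2^5 = 32 truth assignments over (x1, x2, x3, x4, x5).
Split on x5. With x5 = True, the clauses containing x5 are satisfied and ¬x5 drops from the rest; 0 of the 2^4 = 16 assignments to the other variables satisfy what remains.
With x5 = False, by the same count on the reduced clause set, 4 assignments work.
(One model: x1=F, x2=F, x3=F, x4=F, x5=F.)
Total: 0 + 4 = 4.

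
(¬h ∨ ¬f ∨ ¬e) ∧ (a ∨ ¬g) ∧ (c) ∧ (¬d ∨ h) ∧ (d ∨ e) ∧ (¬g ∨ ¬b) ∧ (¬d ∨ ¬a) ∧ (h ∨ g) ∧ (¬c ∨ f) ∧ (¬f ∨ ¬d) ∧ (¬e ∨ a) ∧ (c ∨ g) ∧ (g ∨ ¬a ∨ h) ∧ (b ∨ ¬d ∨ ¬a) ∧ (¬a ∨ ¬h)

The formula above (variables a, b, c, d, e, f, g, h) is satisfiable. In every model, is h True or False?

False

Suppose h = True.
(c) alone gives c = True.
(f) alone gives f = True.
(¬e) alone gives e = False.
(d) alone gives d = True.
Now (¬d) is unsatisfied and unit — conflict.
So every satisfying assignment has h = False.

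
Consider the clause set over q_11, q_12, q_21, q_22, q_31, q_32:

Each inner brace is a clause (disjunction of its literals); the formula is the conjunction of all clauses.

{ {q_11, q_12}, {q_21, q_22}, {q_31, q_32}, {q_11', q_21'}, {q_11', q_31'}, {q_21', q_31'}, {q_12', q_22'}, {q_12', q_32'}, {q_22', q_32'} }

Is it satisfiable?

No, unsatisfiable

Branch on q_11: set q_11 = 1.
From the singleton clause (q_21'), q_21 = 0.
From the singleton clause (q_22), q_22 = 1.
From the singleton clause (q_31'), q_31 = 0.
From the singleton clause (q_32), q_32 = 1.
Now (q_32') is unsatisfied and unit — conflict.
So q_11 must be the other value — set q_11 = 0.
From the singleton clause (q_12), q_12 = 1.
From the singleton clause (q_22'), q_22 = 0.
From the singleton clause (q_21), q_21 = 1.
From the singleton clause (q_31'), q_31 = 0.
From the singleton clause (q_32), q_32 = 1.
Now (q_32') is unsatisfied and unit — conflict.
Neither q_11 = 1 nor q_11 = 0 works.
No assignment satisfies every clause.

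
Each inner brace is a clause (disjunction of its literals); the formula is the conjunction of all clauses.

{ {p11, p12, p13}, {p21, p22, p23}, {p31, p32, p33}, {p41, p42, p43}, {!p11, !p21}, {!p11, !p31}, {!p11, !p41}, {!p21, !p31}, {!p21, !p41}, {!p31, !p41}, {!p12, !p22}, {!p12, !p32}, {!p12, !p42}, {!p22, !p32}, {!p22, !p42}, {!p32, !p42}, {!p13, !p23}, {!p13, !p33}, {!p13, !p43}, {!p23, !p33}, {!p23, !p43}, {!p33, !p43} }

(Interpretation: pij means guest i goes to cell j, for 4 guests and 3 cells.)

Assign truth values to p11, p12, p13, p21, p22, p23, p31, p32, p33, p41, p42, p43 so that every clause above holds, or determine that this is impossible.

UNSATISFIABLE

Suppose p11 = false.
Suppose p12 = true.
From the singleton clause (!p22), p22 = false.
From the singleton clause (!p32), p32 = false.
From the singleton clause (!p42), p42 = false.
Suppose p21 = true.
From the singleton clause (!p31), p31 = false.
From the singleton clause (p33), p33 = true.
From the singleton clause (!p41), p41 = false.
From the singleton clause (p43), p43 = true.
But (!p43) is also a unit clause — contradiction.
Undo p21 and try p21 = false.
From the singleton clause (p23), p23 = true.
From the singleton clause (!p13), p13 = false.
From the singleton clause (!p33), p33 = false.
From the singleton clause (p31), p31 = true.
From the singleton clause (!p41), p41 = false.
From the singleton clause (p43), p43 = true.
But (!p43) is also a unit clause — contradiction.
Both values of p21 lead to a conflict.
Undo p12 and try p12 = false.
From the singleton clause (p13), p13 = true.
From the singleton clause (!p23), p23 = false.
From the singleton clause (!p33), p33 = false.
From the singleton clause (!p43), p43 = false.
Suppose p21 = true.
From the singleton clause (!p31), p31 = false.
From the singleton clause (p32), p32 = true.
From the singleton clause (!p41), p41 = false.
From the singleton clause (p42), p42 = true.
But (!p42) is also a unit clause — contradiction.
Undo p21 and try p21 = false.
From the singleton clause (p22), p22 = true.
From the singleton clause (!p32), p32 = false.
From the singleton clause (p31), p31 = true.
From the singleton clause (!p41), p41 = false.
From the singleton clause (p42), p42 = true.
But (!p42) is also a unit clause — contradiction.
Both values of p21 lead to a conflict.
Both values of p12 lead to a conflict.
Undo p11 and try p11 = true.
From the singleton clause (!p21), p21 = false.
From the singleton clause (!p31), p31 = false.
From the singleton clause (!p41), p41 = false.
Suppose p22 = true.
From the singleton clause (!p12), p12 = false.
From the singleton clause (!p32), p32 = false.
From the singleton clause (p33), p33 = true.
From the singleton clause (!p42), p42 = false.
From the singleton clause (p43), p43 = true.
But (!p43) is also a unit clause — contradiction.
Undo p22 and try p22 = false.
From the singleton clause (p23), p23 = true.
From the singleton clause (!p13), p13 = false.
From the singleton clause (!p33), p33 = false.
From the singleton clause (p32), p32 = true.
From the singleton clause (!p12), p12 = false.
From the singleton clause (!p42), p42 = false.
From the singleton clause (p43), p43 = true.
But (!p43) is also a unit clause — contradiction.
Both values of p22 lead to a conflict.
Both values of p11 lead to a conflict.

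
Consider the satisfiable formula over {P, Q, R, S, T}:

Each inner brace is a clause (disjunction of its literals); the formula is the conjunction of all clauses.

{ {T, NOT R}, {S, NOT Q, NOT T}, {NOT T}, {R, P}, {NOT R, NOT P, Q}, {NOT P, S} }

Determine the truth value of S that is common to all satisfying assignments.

Suppose S = false.
(NOT T) alone gives T = false.
(NOT R) alone gives R = false.
(P) alone gives P = true.
That conflicts with the unit clause (NOT P).
So every satisfying assignment has S = True.

True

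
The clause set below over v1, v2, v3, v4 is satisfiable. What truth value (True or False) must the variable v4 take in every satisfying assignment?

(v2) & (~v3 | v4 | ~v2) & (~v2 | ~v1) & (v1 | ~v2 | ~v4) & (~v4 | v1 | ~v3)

False

Suppose v4 = 1.
From the singleton clause (v2), v2 = 1.
From the singleton clause (~v1), v1 = 0.
That conflicts with the unit clause (v1).
So every satisfying assignment has v4 = False.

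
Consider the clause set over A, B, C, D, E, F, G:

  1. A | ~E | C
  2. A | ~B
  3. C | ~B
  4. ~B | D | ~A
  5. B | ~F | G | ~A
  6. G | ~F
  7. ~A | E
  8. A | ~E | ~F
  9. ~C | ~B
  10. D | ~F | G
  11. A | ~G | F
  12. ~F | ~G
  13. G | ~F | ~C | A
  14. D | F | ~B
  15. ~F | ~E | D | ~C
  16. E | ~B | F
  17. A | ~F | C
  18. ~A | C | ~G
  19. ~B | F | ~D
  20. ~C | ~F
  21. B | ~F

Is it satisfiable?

Case A = 0:
Unit clause (~B) forces B = 0.
Unit clause (~F) forces F = 0.
Unit clause (~G) forces G = 0.
Case E = 0:
No clause remains; C, D are free.
A satisfying assignment: A=0, B=0, C=1, D=1, E=0, F=0, G=0.

Yes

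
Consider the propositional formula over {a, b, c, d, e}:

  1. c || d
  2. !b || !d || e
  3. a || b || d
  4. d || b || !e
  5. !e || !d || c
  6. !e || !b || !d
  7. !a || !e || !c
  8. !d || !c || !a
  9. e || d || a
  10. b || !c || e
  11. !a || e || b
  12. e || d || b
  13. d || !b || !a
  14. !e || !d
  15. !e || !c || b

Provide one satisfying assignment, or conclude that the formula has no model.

a: false,  b: true,  c: true,  d: false,  e: true

Branch on c: set c = true.
Branch on a: set a = false.
Branch on b: set b = true.
Branch on d: set d = false.
From the singleton clause (e), e = true.
All clauses are satisfied.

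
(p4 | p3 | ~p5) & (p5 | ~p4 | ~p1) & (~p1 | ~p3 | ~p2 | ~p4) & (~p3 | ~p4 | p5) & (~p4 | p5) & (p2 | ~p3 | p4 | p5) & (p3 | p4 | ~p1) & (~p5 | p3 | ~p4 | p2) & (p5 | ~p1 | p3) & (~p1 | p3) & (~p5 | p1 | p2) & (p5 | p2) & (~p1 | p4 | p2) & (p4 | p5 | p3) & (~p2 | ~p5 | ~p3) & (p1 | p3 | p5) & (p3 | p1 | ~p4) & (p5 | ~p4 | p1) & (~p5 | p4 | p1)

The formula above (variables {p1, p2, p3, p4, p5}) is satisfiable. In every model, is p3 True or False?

True

Suppose p3 = 0.
From the singleton clause (~p1), p1 = 0.
From the singleton clause (p5), p5 = 1.
From the singleton clause (p4), p4 = 1.
But (~p4) is also a unit clause — contradiction.
So every satisfying assignment has p3 = True.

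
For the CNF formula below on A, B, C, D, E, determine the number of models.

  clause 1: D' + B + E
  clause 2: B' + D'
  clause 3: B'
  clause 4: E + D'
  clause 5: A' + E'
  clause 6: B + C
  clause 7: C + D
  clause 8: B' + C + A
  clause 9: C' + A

There are 2^5 = 32 truth assignments over (A, B, C, D, E).
Split on D. With D = 1, the clauses containing D are satisfied and D' drops from the rest; 0 of the 2^4 = 16 assignments to the other variables satisfy what remains.
With D = 0, by the same count on the reduced clause set, 1 assignment works.
Total: 0 + 1 = 1.

1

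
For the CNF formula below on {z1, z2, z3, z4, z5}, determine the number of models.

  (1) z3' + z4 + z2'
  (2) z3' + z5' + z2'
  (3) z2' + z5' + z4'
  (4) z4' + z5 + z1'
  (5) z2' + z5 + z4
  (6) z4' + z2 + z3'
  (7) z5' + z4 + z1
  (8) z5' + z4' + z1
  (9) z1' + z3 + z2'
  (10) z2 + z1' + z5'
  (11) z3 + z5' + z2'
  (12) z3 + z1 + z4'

There are 2^5 = 32 truth assignments over (z1, z2, z3, z4, z5).
Split on z2. With z2 = 1, the clauses containing z2 are satisfied and z2' drops from the rest; 1 of the 2^4 = 16 assignments to the other variables satisfy what remains.
With z2 = 0, by the same count on the reduced clause set, 4 assignments work.
(One model: z1=F, z2=F, z3=F, z4=F, z5=F.)
Total: 1 + 4 = 5.

5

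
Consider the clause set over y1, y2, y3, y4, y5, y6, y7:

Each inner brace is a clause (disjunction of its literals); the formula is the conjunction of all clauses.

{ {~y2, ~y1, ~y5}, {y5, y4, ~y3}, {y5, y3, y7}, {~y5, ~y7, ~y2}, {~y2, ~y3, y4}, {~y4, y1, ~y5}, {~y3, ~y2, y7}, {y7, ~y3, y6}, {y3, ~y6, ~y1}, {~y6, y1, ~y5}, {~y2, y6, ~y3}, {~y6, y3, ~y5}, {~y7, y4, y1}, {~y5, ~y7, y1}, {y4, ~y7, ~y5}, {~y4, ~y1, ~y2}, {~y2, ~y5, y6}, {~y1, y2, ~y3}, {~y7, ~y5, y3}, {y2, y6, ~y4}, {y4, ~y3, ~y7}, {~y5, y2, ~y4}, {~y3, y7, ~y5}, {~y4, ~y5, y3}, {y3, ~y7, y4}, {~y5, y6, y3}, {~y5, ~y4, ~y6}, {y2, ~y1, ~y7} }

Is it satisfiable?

Satisfiable

Suppose y2 = 1.
Suppose y1 = 0.
Suppose y5 = 0.
Suppose y4 = 1.
Suppose y3 = 0.
(y7) alone gives y7 = 1.
No clause remains; y6 is free.
A satisfying assignment: y1: 0; y2: 1; y3: 0; y4: 1; y5: 0; y6: 1; y7: 1.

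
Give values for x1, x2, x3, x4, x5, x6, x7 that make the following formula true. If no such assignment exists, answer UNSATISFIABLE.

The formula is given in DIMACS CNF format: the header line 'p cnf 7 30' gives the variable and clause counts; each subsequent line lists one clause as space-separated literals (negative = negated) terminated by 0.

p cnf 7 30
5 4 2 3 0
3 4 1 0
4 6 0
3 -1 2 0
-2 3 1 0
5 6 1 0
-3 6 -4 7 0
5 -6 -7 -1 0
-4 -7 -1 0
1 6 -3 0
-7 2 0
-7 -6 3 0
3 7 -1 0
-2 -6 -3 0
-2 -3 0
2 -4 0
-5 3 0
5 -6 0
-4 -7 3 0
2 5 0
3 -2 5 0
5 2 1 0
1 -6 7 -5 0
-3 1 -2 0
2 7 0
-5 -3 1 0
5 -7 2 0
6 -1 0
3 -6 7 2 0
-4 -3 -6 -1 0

UNSATISFIABLE

Try x4 = True.
(x2) alone gives x2 = True.
(¬x3) alone gives x3 = False.
(x1) alone gives x1 = True.
(¬x7) alone gives x7 = False.
That conflicts with the unit clause (x7).
So x4 must be the other value — set x4 = False.
(x6) alone gives x6 = True.
(x5) alone gives x5 = True.
(x3) alone gives x3 = True.
(¬x2) alone gives x2 = False.
(¬x7) alone gives x7 = False.
That conflicts with the unit clause (x7).
Neither x4 = True nor x4 = False works.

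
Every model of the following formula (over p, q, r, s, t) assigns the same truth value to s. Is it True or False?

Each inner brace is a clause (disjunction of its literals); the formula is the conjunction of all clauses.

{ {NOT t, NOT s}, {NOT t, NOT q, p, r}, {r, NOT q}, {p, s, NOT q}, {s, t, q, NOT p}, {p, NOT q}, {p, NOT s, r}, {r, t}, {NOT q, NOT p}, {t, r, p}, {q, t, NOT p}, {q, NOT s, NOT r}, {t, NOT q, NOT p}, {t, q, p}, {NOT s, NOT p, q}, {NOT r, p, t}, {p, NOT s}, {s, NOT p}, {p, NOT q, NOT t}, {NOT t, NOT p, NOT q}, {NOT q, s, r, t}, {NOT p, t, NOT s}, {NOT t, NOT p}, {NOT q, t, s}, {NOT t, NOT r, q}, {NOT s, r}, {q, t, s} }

False

Suppose s = true.
From the singleton clause (NOT t), t = false.
From the singleton clause (r), r = true.
From the singleton clause (q), q = true.
From the singleton clause (p), p = true.
Now (NOT p) is unsatisfied and unit — conflict.
So every satisfying assignment has s = False.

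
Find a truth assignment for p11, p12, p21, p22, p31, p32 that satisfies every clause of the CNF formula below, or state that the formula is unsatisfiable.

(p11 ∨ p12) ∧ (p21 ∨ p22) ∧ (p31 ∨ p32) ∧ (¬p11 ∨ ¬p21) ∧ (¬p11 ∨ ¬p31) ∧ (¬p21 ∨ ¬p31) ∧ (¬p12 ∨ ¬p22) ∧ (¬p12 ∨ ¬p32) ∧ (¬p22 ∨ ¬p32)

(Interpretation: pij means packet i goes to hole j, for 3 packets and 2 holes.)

UNSATISFIABLE

Suppose p11 = True.
From the singleton clause (¬p21), p21 = False.
From the singleton clause (p22), p22 = True.
From the singleton clause (¬p31), p31 = False.
From the singleton clause (p32), p32 = True.
But (¬p32) is also a unit clause — contradiction.
That branch fails; take p11 = False instead.
From the singleton clause (p12), p12 = True.
From the singleton clause (¬p22), p22 = False.
From the singleton clause (p21), p21 = True.
From the singleton clause (¬p31), p31 = False.
From the singleton clause (p32), p32 = True.
But (¬p32) is also a unit clause — contradiction.
Neither p11 = True nor p11 = False works.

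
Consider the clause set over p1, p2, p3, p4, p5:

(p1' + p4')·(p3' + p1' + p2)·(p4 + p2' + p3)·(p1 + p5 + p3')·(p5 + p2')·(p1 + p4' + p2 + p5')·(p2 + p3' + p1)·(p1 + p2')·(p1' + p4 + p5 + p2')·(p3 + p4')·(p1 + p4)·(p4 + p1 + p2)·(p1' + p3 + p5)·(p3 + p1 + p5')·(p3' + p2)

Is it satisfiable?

Yes

Branch on p1: set p1 = 1.
(p4') alone gives p4 = 0.
Branch on p3: set p3 = 1.
(p2) alone gives p2 = 1.
(p5) alone gives p5 = 1.
This assignment satisfies each clause.
A satisfying assignment: p1=1; p2=1; p3=1; p4=0; p5=1.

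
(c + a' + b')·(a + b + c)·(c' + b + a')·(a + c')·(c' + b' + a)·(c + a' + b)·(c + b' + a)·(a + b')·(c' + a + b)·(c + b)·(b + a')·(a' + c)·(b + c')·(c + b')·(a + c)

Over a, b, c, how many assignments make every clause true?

1

There are 2^3 = 8 truth assignments over (a, b, c).
Check each against the 15 clauses (columns in the order a, b, c):
  F F F  ✗ fails (a + b + c)
  F F T  ✗ fails (a + c')
  F T F  ✗ fails (c + b' + a)
  F T T  ✗ fails (a + c')
  T F F  ✗ fails (c + a' + b)
  T F T  ✗ fails (c' + b + a')
  T T F  ✗ fails (c + a' + b')
  T T T  ✓ satisfies all
1 of the 8 rows is a model.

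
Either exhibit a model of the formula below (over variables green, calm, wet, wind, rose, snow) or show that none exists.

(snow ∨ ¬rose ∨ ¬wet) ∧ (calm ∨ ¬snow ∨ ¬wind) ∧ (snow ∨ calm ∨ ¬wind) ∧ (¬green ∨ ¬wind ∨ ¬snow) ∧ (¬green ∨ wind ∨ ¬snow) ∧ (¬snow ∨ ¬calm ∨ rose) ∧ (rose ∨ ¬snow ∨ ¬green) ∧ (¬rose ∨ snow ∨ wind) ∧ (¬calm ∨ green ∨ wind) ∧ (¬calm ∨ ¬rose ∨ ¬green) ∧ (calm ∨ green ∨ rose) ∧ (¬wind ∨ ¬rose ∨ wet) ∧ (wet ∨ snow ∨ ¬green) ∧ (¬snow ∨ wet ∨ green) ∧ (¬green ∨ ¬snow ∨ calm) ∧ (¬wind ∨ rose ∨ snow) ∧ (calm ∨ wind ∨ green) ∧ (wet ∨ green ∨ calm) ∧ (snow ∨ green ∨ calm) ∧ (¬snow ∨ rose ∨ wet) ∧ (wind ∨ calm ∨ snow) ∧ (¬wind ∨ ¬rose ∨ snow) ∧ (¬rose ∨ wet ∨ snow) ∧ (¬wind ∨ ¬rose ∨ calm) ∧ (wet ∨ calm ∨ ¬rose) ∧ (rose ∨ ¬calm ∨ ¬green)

green ↦ False; calm ↦ True; wet ↦ True; wind ↦ True; rose ↦ True; snow ↦ True

Try snow = True.
Try calm = True.
The clause (rose) is unit, so rose = True.
The clause (¬green) is unit, so green = False.
The clause (wind) is unit, so wind = True.
The clause (wet) is unit, so wet = True.
Every clause now holds.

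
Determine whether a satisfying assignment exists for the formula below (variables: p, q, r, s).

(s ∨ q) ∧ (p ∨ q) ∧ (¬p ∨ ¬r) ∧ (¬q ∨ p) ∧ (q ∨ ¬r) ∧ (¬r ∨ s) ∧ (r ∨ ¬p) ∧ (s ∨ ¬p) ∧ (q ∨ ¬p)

Branch on s: set s = True.
Branch on p: set p = True.
From the singleton clause (¬r), r = False.
Now (r) is unsatisfied and unit — conflict.
Undo p and try p = False.
From the singleton clause (q), q = True.
Now (¬q) is unsatisfied and unit — conflict.
Both values of p lead to a conflict.
Undo s and try s = False.
From the singleton clause (q), q = True.
From the singleton clause (p), p = True.
Now (¬p) is unsatisfied and unit — conflict.
Both values of s lead to a conflict.
No assignment satisfies every clause.

No, unsatisfiable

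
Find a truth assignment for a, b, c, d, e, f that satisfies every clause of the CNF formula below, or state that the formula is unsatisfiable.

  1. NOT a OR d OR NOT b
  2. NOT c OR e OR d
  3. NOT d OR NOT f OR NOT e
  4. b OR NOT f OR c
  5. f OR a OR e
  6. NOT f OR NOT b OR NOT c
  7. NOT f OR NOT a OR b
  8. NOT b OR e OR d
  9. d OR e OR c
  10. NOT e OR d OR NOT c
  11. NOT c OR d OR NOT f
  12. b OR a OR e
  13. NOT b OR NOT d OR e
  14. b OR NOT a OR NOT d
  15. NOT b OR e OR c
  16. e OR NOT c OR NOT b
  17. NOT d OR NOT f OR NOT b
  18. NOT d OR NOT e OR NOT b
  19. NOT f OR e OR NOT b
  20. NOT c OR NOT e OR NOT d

Suppose a = false.
Suppose f = false.
The clause (e) is unit, so e = true.
Suppose d = false.
The clause (NOT c) is unit, so c = false.
All clauses hold; b can take either value.

a=false,  b=false,  c=false,  d=false,  e=true,  f=false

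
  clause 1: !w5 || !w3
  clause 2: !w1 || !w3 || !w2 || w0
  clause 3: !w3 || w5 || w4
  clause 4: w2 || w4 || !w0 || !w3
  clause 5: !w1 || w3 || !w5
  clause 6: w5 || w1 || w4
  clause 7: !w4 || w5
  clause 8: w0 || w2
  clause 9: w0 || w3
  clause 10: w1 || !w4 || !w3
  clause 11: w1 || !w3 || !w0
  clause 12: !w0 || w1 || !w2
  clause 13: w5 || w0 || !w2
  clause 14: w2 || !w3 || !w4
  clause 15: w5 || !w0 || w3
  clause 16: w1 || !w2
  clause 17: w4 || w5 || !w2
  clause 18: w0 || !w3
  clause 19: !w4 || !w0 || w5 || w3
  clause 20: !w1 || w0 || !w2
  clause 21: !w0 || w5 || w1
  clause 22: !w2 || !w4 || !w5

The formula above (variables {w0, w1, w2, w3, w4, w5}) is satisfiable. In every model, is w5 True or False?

True

Suppose w5 = false.
(!w4) alone gives w4 = false.
(!w3) alone gives w3 = false.
(w1) alone gives w1 = true.
(w0) alone gives w0 = true.
Now (!w0) is unsatisfied and unit — conflict.
So every satisfying assignment has w5 = True.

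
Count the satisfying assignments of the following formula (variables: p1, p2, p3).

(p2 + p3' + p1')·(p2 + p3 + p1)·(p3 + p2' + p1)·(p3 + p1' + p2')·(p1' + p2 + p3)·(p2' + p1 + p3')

There are 2^3 = 8 truth assignments over (p1, p2, p3).
Split on p2. With p2 = 1, the clauses containing p2 are satisfied and p2' drops from the rest; 1 of the 2^2 = 4 assignments to the other variables satisfy what remains.
With p2 = 0, by the same count on the reduced clause set, 1 assignment works.
(One model: p1=F, p2=F, p3=T.)
Total: 1 + 1 = 2.

2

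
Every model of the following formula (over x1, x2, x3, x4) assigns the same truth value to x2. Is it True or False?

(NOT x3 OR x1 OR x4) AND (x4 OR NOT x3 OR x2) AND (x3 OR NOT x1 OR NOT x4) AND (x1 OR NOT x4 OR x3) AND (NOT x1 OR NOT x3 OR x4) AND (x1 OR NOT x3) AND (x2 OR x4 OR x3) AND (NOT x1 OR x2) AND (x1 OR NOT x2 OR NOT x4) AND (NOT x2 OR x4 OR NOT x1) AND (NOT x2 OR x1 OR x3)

True

Suppose x2 = false.
(NOT x1) alone gives x1 = false.
(NOT x3) alone gives x3 = false.
(NOT x4) alone gives x4 = false.
Now (x4) is unsatisfied and unit — conflict.
So every satisfying assignment has x2 = True.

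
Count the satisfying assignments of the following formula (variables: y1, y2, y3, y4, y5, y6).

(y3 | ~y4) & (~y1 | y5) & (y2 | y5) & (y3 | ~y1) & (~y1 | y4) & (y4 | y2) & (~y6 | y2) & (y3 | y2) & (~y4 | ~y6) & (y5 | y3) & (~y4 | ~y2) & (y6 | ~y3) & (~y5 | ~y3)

There are 2^6 = 64 truth assignments over (y1, y2, y3, y4, y5, y6).
Split on y5. With y5 = 1, the clauses containing y5 are satisfied and ~y5 drops from the rest; 2 of the 2^5 = 32 assignments to the other variables satisfy what remains.
With y5 = 0, by the same count on the reduced clause set, 1 assignment works.
(One model: y1=F, y2=T, y3=F, y4=F, y5=T, y6=F.)
Total: 2 + 1 = 3.

3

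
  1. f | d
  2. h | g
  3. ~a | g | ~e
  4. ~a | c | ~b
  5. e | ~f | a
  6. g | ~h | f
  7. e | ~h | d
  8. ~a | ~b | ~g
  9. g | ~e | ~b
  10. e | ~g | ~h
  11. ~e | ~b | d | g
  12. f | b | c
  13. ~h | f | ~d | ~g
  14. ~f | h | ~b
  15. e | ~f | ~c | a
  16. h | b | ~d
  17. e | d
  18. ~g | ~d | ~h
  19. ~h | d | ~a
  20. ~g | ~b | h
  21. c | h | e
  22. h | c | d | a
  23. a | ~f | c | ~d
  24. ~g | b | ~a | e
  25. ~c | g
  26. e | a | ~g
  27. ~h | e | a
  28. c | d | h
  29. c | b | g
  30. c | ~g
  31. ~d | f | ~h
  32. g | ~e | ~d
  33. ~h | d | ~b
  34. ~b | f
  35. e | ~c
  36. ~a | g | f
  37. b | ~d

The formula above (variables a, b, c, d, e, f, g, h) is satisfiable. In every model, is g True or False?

True

Suppose g = 0.
Unit clause (h) forces h = 1.
Unit clause (f) forces f = 1.
Unit clause (~c) forces c = 0.
Unit clause (b) forces b = 1.
Unit clause (~a) forces a = 0.
Unit clause (e) forces e = 1.
But (~e) is also a unit clause — contradiction.
So every satisfying assignment has g = True.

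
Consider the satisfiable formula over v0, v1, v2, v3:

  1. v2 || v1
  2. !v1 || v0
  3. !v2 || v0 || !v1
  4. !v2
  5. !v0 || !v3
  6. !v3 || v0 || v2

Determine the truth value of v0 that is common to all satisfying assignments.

Suppose v0 = false.
The clause (!v1) is unit, so v1 = false.
The clause (v2) is unit, so v2 = true.
Now (!v2) is unsatisfied and unit — conflict.
So every satisfying assignment has v0 = True.

True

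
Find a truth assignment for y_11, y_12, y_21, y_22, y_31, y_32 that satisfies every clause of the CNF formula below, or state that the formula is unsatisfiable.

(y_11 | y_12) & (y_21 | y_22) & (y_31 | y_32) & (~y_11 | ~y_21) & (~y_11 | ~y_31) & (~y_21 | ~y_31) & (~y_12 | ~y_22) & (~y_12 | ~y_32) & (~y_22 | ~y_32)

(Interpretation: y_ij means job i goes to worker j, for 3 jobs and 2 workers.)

UNSATISFIABLE

Try y_11 = 1.
(~y_21) alone gives y_21 = 0.
(y_22) alone gives y_22 = 1.
(~y_31) alone gives y_31 = 0.
(y_32) alone gives y_32 = 1.
But (~y_32) is also a unit clause — contradiction.
Undo y_11 and try y_11 = 0.
(y_12) alone gives y_12 = 1.
(~y_22) alone gives y_22 = 0.
(y_21) alone gives y_21 = 1.
(~y_31) alone gives y_31 = 0.
(y_32) alone gives y_32 = 1.
But (~y_32) is also a unit clause — contradiction.
Either choice for y_11 ends in contradiction.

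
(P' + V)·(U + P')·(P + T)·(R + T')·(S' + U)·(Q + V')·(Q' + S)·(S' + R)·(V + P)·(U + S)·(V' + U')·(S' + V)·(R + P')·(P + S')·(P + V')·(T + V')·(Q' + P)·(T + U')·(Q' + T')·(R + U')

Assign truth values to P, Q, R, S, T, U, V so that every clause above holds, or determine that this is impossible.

UNSATISFIABLE

Branch on P: set P = 0.
Unit clause (T) forces T = 1.
Unit clause (R) forces R = 1.
Unit clause (V) forces V = 1.
That conflicts with the unit clause (V').
Undo P and try P = 1.
Unit clause (V) forces V = 1.
Unit clause (U) forces U = 1.
That conflicts with the unit clause (U').
Both values of P lead to a conflict.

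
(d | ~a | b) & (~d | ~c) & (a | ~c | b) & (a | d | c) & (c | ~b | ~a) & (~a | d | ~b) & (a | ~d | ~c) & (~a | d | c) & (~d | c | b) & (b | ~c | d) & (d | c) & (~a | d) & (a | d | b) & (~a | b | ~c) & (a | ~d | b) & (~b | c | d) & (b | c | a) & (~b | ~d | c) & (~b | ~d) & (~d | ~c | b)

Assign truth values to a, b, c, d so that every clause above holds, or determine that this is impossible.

Try d = 0.
(c) alone gives c = 1.
(b) alone gives b = 1.
(~a) alone gives a = 0.
All clauses are satisfied.

a: 0, b: 1, c: 1, d: 0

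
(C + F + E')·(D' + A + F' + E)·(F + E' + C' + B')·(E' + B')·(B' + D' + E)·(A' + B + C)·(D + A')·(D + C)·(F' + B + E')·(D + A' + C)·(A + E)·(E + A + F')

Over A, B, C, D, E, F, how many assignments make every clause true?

5

There are 2^6 = 64 truth assignments over (A, B, C, D, E, F).
Split on B. With B = 1, the clauses containing B are satisfied and B' drops from the rest; 0 of the 2^5 = 32 assignments to the other variables satisfy what remains.
With B = 0, by the same count on the reduced clause set, 5 assignments work.
(One model: A=F, B=F, C=T, D=F, E=T, F=F.)
Total: 0 + 5 = 5.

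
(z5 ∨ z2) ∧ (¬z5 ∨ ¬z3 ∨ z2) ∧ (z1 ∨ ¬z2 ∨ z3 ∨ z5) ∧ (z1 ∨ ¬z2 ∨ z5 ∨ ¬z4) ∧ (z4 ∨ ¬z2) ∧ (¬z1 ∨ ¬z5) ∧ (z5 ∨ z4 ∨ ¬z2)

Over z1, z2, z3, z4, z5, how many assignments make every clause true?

There are 2^5 = 32 truth assignments over (z1, z2, z3, z4, z5).
Split on z5. With z5 = True, the clauses containing z5 are satisfied and ¬z5 drops from the rest; 4 of the 2^4 = 16 assignments to the other variables satisfy what remains.
With z5 = False, by the same count on the reduced clause set, 2 assignments work.
Total: 4 + 2 = 6.

6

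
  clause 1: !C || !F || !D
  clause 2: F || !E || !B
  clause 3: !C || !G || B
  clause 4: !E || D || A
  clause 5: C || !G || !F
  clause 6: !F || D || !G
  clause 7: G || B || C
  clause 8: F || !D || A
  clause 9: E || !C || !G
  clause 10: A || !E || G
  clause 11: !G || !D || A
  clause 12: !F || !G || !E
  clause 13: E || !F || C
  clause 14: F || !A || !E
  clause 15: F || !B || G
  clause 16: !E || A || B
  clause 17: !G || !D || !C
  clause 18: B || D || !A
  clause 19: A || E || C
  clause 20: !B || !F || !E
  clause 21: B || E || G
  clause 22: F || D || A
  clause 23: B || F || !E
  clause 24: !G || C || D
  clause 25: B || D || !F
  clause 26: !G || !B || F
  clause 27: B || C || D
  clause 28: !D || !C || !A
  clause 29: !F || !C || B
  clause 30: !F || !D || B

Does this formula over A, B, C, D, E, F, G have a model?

Yes, satisfiable

Try C = false.
Try G = true.
From the singleton clause (!F), F = false.
From the singleton clause (D), D = true.
From the singleton clause (A), A = true.
From the singleton clause (!E), E = false.
From the singleton clause (!B), B = false.
Every clause now holds.
A satisfying assignment: A: true, B: false, C: false, D: true, E: false, F: false, G: true.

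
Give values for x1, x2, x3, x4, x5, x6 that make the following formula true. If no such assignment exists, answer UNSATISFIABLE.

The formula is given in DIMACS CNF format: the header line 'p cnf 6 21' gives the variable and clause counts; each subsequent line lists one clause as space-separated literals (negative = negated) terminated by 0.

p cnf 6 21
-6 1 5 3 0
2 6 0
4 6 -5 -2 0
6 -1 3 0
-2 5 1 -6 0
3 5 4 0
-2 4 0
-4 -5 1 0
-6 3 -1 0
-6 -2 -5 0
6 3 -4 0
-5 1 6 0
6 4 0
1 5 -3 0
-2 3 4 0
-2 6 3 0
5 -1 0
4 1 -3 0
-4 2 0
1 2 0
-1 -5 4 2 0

Branch on x2: set x2 = True.
(x4) alone gives x4 = True.
Branch on x5: set x5 = True.
(x1) alone gives x1 = True.
(¬x6) alone gives x6 = False.
(x3) alone gives x3 = True.
All clauses are satisfied.

x1=True; x2=True; x3=True; x4=True; x5=True; x6=False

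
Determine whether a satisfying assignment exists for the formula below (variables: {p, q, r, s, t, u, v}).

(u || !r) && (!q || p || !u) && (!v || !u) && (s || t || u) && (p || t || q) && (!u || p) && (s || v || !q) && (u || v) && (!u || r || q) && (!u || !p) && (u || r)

Unsatisfiable

Try u = true.
The clause (!v) is unit, so v = false.
The clause (p) is unit, so p = true.
That conflicts with the unit clause (!p).
Undo u and try u = false.
The clause (!r) is unit, so r = false.
That conflicts with the unit clause (r).
Neither u = true nor u = false works.
No assignment satisfies every clause.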